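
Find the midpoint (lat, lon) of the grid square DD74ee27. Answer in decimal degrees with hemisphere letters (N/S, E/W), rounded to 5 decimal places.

55.80208° S, 105.64583° W

Field D=3, D=3: +3·20° lon, +3·10° lat → SW at lon -120°, lat -60°.
Square 7, 4: +7·2° lon, +4·1° lat → SW at lon -106°, lat -56°.
Subsquare e=4, e=4: +4·0.0833333° lon, +4·0.0416667° lat → SW at lon -105.667°, lat -55.8333°.
Extended square 2, 7: +2·0.00833333° lon, +7·0.00416667° lat → SW at lon -105.65°, lat -55.8042°.
Cell spans 0.00833333° lon × 0.00416667° lat. Centre is SW corner plus half of each.
latitude 55.80208° S, longitude 105.64583° W.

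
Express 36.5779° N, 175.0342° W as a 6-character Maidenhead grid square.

Add 180° to longitude and 90° to latitude: 4.9658, 126.5779.
Field: lon ⌊4.9658/20⌋ = 0 → A; lat ⌊126.5779/10⌋ = 12 → M.
Square: lon ⌊4.9658/2⌋ = 2; lat ⌊6.5779/1⌋ = 6.
Subsquare: lon ⌊0.9658/0.0833333⌋ = 11 → l; lat ⌊0.5779/0.0416667⌋ = 13 → n.

AM26ln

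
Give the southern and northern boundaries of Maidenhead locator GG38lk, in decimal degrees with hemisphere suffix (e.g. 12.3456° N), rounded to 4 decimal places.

Field G=6, G=6: +6·20° lon, +6·10° lat → SW at lon -60°, lat -30°.
Square 3, 8: +3·2° lon, +8·1° lat → SW at lon -54°, lat -22°.
Subsquare l=11, k=10: +11·0.0833333° lon, +10·0.0416667° lat → SW at lon -53.0833°, lat -21.5833°.
Cell spans 0.0833333° lon × 0.0416667° lat.
south 21.5833° S, north 21.5417° S.

21.5833° S, 21.5417° S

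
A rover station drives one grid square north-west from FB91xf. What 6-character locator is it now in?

Longitude subsquare x = 23; −1 → 22 = w.
Latitude subsquare f = 5; +1 → 6 = g.

FB91wg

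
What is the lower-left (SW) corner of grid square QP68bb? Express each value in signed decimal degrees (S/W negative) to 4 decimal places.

68.0417, 152.0833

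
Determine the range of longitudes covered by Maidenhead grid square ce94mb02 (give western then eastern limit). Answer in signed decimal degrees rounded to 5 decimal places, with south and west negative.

-121.00000, -120.99167

Field C=2, E=4: +2·20° lon, +4·10° lat → SW at lon -140°, lat -50°.
Square 9, 4: +9·2° lon, +4·1° lat → SW at lon -122°, lat -46°.
Subsquare m=12, b=1: +12·0.0833333° lon, +1·0.0416667° lat → SW at lon -121°, lat -45.9583°.
Extended square 0, 2: +0·0.00833333° lon, +2·0.00416667° lat → SW at lon -121°, lat -45.95°.
Cell spans 0.00833333° lon × 0.00416667° lat.
west -121.00000, east -120.99167.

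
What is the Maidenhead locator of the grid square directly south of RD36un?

RD36um

Latitude subsquare n = 13; −1 → 12 = m.
The longitude characters are unchanged.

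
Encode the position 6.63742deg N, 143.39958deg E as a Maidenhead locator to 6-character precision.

Shift to the Maidenhead origin (180°W, 90°S): lon 323.3996, lat 96.6374.
Field: 323.3996/20 → 16 → Q, 96.6374/10 → 9 → J; chars QJ.
Square: 3.3996/2 → 1, 6.6374/1 → 6; chars 16.
Subsquare: 1.3996/0.0833333 → 16 → q, 0.6374/0.0416667 → 15 → p; chars qp.

QJ16qp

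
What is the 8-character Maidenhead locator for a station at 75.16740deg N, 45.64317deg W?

Shift to the Maidenhead origin (180°W, 90°S): lon 134.35683, lat 165.16740.
Field: lon ⌊134.35683/20⌋ = 6 → G; lat ⌊165.16740/10⌋ = 16 → Q.
Square: lon ⌊14.35683/2⌋ = 7; lat ⌊5.16740/1⌋ = 5.
Subsquare: lon ⌊0.35683/0.0833333⌋ = 4 → e; lat ⌊0.16740/0.0416667⌋ = 4 → e.
Extended square: lon ⌊0.02350/0.00833333⌋ = 2; lat ⌊0.00073/0.00416667⌋ = 0.

GQ75ee20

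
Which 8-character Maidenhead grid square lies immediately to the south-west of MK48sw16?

MK48sw05

Longitude extended square 1; −1 → 0.
Latitude extended square 6; −1 → 5.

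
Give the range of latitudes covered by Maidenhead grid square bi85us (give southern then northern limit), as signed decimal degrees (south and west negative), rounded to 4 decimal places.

-4.2500, -4.2083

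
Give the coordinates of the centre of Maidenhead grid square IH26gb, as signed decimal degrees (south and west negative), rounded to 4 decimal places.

-13.9375, -15.4583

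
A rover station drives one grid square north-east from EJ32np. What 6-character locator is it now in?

EJ32oq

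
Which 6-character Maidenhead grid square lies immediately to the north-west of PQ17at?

Longitude subsquare a = 0; −1 → -1, wraps to 23 = x, carry into square.
Longitude square 1; −1 → 0.
Latitude subsquare t = 19; +1 → 20 = u.

PQ07xu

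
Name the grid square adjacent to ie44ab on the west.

Longitude subsquare a = 0; −1 → -1, wraps to 23 = x, carry into square.
Longitude square 4; −1 → 3.
The latitude characters are unchanged.

IE34xb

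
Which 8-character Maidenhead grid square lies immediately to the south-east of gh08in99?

GH08jn08

Longitude extended square 9; +1 → 10, wraps to 0, carry into subsquare.
Longitude subsquare i = 8; +1 → 9 = j.
Latitude extended square 9; −1 → 8.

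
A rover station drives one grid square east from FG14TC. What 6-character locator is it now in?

FG14uc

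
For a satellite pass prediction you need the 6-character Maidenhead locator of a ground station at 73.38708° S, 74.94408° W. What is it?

FB26mo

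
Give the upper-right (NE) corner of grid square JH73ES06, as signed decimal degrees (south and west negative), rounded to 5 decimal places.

-16.22083, 14.34167

Field J=9, H=7: +9·20° lon, +7·10° lat → SW at lon 0°, lat -20°.
Square 7, 3: +7·2° lon, +3·1° lat → SW at lon 14°, lat -17°.
Subsquare e=4, s=18: +4·0.0833333° lon, +18·0.0416667° lat → SW at lon 14.3333°, lat -16.25°.
Extended square 0, 6: +0·0.00833333° lon, +6·0.00416667° lat → SW at lon 14.3333°, lat -16.225°.
Cell spans 0.00833333° lon × 0.00416667° lat. NE corner is SW corner plus one full cell.
latitude -16.22083, longitude 14.34167.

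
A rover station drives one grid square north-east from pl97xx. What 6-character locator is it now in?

Longitude subsquare x = 23; +1 → 24, wraps to 0 = a, carry into square.
Longitude square 9; +1 → 10, wraps to 0, carry into field.
Longitude field P = 15; +1 → 16 = Q.
Latitude subsquare x = 23; +1 → 24, wraps to 0 = a, carry into square.
Latitude square 7; +1 → 8.

QL08aa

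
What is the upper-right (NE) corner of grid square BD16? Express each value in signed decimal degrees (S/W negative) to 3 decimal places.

Field B=1, D=3: +1·20° lon, +3·10° lat → SW at lon -160°, lat -60°.
Square 1, 6: +1·2° lon, +6·1° lat → SW at lon -158°, lat -54°.
Cell spans 2° lon × 1° lat. NE corner is SW corner plus one full cell.
latitude -53.000, longitude -156.000.

-53.000, -156.000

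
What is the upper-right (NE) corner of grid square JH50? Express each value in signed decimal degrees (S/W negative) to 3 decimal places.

-19.000, 12.000

Field J=9, H=7: +9·20° lon, +7·10° lat → SW at lon 0°, lat -20°.
Square 5, 0: +5·2° lon, +0·1° lat → SW at lon 10°, lat -20°.
Cell spans 2° lon × 1° lat. NE corner is SW corner plus one full cell.
latitude -19.000, longitude 12.000.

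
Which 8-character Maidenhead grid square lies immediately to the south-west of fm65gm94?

FM65gm83

Longitude extended square 9; −1 → 8.
Latitude extended square 4; −1 → 3.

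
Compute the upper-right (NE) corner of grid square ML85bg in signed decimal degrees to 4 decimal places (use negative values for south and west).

25.2917, 76.1667

Field M=12, L=11: +12·20° lon, +11·10° lat → SW at lon 60°, lat 20°.
Square 8, 5: +8·2° lon, +5·1° lat → SW at lon 76°, lat 25°.
Subsquare b=1, g=6: +1·0.0833333° lon, +6·0.0416667° lat → SW at lon 76.0833°, lat 25.25°.
Cell spans 0.0833333° lon × 0.0416667° lat. NE corner is SW corner plus one full cell.
latitude 25.2917, longitude 76.1667.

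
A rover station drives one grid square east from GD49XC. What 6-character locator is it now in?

Longitude subsquare x = 23; +1 → 24, wraps to 0 = a, carry into square.
Longitude square 4; +1 → 5.
The latitude characters are unchanged.

GD59ac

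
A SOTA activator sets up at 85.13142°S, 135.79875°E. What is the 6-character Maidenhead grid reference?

PA74vu

Shift to the Maidenhead origin (180°W, 90°S): lon 315.7988, lat 4.8686.
Field: lon ⌊315.7988/20⌋ = 15 → P; lat ⌊4.8686/10⌋ = 0 → A.
Square: lon ⌊15.7988/2⌋ = 7; lat ⌊4.8686/1⌋ = 4.
Subsquare: lon ⌊1.7988/0.0833333⌋ = 21 → v; lat ⌊0.8686/0.0416667⌋ = 20 → u.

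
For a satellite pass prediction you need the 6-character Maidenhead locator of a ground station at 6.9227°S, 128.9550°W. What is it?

Offset from 180°W / 90°S: lon 51.0450°, lat 83.0773°.
Field (20°×10°, letters A–R): 51.0450/20 → 2 → C, 83.0773/10 → 8 → I; chars CI.
Square (2°×1°, digits 0–9): 11.0450/2 → 5, 3.0773/1 → 3; chars 53.
Subsquare (5′×2.5′, letters a–x): 1.0450/0.0833333 → 12 → m, 0.0773/0.0416667 → 1 → b; chars mb.

CI53mb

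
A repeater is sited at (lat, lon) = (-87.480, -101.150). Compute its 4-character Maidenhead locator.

Offset from 180°W / 90°S: lon 78.85°, lat 2.52°.
Field (20°×10°, letters A–R): lon ⌊78.85/20⌋ = 3 → D; lat ⌊2.52/10⌋ = 0 → A.
Square (2°×1°, digits 0–9): lon ⌊18.85/2⌋ = 9; lat ⌊2.52/1⌋ = 2.

DA92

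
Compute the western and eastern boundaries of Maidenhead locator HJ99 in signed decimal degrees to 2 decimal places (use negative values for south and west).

-22.00, -20.00

Field H=7, J=9: +7·20° lon, +9·10° lat → SW at lon -40°, lat 0°.
Square 9, 9: +9·2° lon, +9·1° lat → SW at lon -22°, lat 9°.
Cell spans 2° lon × 1° lat.
west -22.00, east -20.00.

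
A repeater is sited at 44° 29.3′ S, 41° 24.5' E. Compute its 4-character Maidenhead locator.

Offset from 180°W / 90°S: lon 221.41°, lat 45.51°.
Field: lon ⌊221.41/20⌋ = 11 → L; lat ⌊45.51/10⌋ = 4 → E.
Square: lon ⌊1.41/2⌋ = 0; lat ⌊5.51/1⌋ = 5.

LE05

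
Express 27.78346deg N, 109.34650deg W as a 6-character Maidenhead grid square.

DL57hs

Offset from 180°W / 90°S: lon 70.6535°, lat 117.7835°.
Field (20°×10°, letters A–R): 70.6535/20 → 3 → D, 117.7835/10 → 11 → L; chars DL.
Square (2°×1°, digits 0–9): 10.6535/2 → 5, 7.7835/1 → 7; chars 57.
Subsquare (5′×2.5′, letters a–x): 0.6535/0.0833333 → 7 → h, 0.7835/0.0416667 → 18 → s; chars hs.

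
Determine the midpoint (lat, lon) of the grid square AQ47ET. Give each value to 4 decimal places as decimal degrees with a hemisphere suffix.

77.8125° N, 171.6250° W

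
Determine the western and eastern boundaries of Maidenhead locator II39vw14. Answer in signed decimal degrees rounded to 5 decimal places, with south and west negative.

Field I=8, I=8: +8·20° lon, +8·10° lat → SW at lon -20°, lat -10°.
Square 3, 9: +3·2° lon, +9·1° lat → SW at lon -14°, lat -1°.
Subsquare v=21, w=22: +21·0.0833333° lon, +22·0.0416667° lat → SW at lon -12.25°, lat -0.0833333°.
Extended square 1, 4: +1·0.00833333° lon, +4·0.00416667° lat → SW at lon -12.2417°, lat -0.0666667°.
Cell spans 0.00833333° lon × 0.00416667° lat.
west -12.24167, east -12.23333.

-12.24167, -12.23333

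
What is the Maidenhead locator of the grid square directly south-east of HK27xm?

HK37al

Longitude subsquare x = 23; +1 → 24, wraps to 0 = a, carry into square.
Longitude square 2; +1 → 3.
Latitude subsquare m = 12; −1 → 11 = l.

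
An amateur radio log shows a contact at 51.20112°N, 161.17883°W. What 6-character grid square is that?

Shift to the Maidenhead origin (180°W, 90°S): lon 18.8212, lat 141.2011.
Field: lon ⌊18.8212/20⌋ = 0 → A; lat ⌊141.2011/10⌋ = 14 → O.
Square: lon ⌊18.8212/2⌋ = 9; lat ⌊1.2011/1⌋ = 1.
Subsquare: lon ⌊0.8212/0.0833333⌋ = 9 → j; lat ⌊0.2011/0.0416667⌋ = 4 → e.

AO91je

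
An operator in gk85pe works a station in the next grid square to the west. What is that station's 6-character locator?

GK85oe

Longitude subsquare p = 15; −1 → 14 = o.
The latitude characters are unchanged.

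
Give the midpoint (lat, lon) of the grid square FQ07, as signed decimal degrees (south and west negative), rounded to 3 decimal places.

Field F=5, Q=16: +5·20° lon, +16·10° lat → SW at lon -80°, lat 70°.
Square 0, 7: +0·2° lon, +7·1° lat → SW at lon -80°, lat 77°.
Cell spans 2° lon × 1° lat. Centre is SW corner plus half of each.
latitude 77.500, longitude -79.000.

77.500, -79.000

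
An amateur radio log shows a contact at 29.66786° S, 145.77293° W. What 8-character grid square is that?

Offset from 180°W / 90°S: lon 34.22707°, lat 60.33214°.
Field: 34.22707/20 → 1 → B, 60.33214/10 → 6 → G; chars BG.
Square: 14.22707/2 → 7, 0.33214/1 → 0; chars 70.
Subsquare: 0.22707/0.0833333 → 2 → c, 0.33214/0.0416667 → 7 → h; chars ch.
Extended square: 0.06040/0.00833333 → 7, 0.04047/0.00416667 → 9; chars 79.

BG70ch79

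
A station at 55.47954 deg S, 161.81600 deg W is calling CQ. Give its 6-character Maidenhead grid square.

Add 180° to longitude and 90° to latitude: 18.1840, 34.5205.
Field: 18.1840/20 → 0 → A, 34.5205/10 → 3 → D; chars AD.
Square: 18.1840/2 → 9, 4.5205/1 → 4; chars 94.
Subsquare: 0.1840/0.0833333 → 2 → c, 0.5205/0.0416667 → 12 → m; chars cm.

AD94cm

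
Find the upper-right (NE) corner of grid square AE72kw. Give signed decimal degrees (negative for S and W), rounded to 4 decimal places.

-47.0417, -165.0833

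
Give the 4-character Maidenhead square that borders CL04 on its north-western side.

Longitude square 0; −1 → -1, wraps to 9, carry into field.
Longitude field C = 2; −1 → 1 = B.
Latitude square 4; +1 → 5.

BL95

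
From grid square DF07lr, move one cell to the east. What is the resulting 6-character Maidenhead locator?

Longitude subsquare l = 11; +1 → 12 = m.
The latitude characters are unchanged.

DF07mr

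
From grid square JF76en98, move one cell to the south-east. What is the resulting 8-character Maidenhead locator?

Longitude extended square 9; +1 → 10, wraps to 0, carry into subsquare.
Longitude subsquare e = 4; +1 → 5 = f.
Latitude extended square 8; −1 → 7.

JF76fn07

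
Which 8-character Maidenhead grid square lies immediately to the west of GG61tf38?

Longitude extended square 3; −1 → 2.
The latitude characters are unchanged.

GG61tf28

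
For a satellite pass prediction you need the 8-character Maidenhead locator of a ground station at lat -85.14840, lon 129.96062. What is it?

PA44xu54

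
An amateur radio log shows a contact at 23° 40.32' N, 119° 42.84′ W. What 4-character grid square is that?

DL03

Add 180° to longitude and 90° to latitude: 60.29, 113.67.
Field: lon ⌊60.29/20⌋ = 3 → D; lat ⌊113.67/10⌋ = 11 → L.
Square: lon ⌊0.29/2⌋ = 0; lat ⌊3.67/1⌋ = 3.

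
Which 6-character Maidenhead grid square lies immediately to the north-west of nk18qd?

NK18pe

Longitude subsquare q = 16; −1 → 15 = p.
Latitude subsquare d = 3; +1 → 4 = e.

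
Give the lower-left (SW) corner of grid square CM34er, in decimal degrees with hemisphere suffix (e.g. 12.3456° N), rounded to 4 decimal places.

34.7083° N, 133.6667° W

Field C=2, M=12: +2·20° lon, +12·10° lat → SW at lon -140°, lat 30°.
Square 3, 4: +3·2° lon, +4·1° lat → SW at lon -134°, lat 34°.
Subsquare e=4, r=17: +4·0.0833333° lon, +17·0.0416667° lat → SW at lon -133.667°, lat 34.7083°.
latitude 34.7083° N, longitude 133.6667° W.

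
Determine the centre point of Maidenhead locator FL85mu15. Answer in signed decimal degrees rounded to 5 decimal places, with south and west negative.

25.85625, -62.98750

Field F=5, L=11: +5·20° lon, +11·10° lat → SW at lon -80°, lat 20°.
Square 8, 5: +8·2° lon, +5·1° lat → SW at lon -64°, lat 25°.
Subsquare m=12, u=20: +12·0.0833333° lon, +20·0.0416667° lat → SW at lon -63°, lat 25.8333°.
Extended square 1, 5: +1·0.00833333° lon, +5·0.00416667° lat → SW at lon -62.9917°, lat 25.8542°.
Cell spans 0.00833333° lon × 0.00416667° lat. Centre is SW corner plus half of each.
latitude 25.85625, longitude -62.98750.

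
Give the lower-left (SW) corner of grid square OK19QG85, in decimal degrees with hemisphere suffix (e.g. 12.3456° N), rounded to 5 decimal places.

Field O=14, K=10: +14·20° lon, +10·10° lat → SW at lon 100°, lat 10°.
Square 1, 9: +1·2° lon, +9·1° lat → SW at lon 102°, lat 19°.
Subsquare q=16, g=6: +16·0.0833333° lon, +6·0.0416667° lat → SW at lon 103.333°, lat 19.25°.
Extended square 8, 5: +8·0.00833333° lon, +5·0.00416667° lat → SW at lon 103.4°, lat 19.2708°.
latitude 19.27083° N, longitude 103.40000° E.

19.27083° N, 103.40000° E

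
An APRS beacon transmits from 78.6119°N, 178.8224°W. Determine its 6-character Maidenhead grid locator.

AQ08oo

Offset from 180°W / 90°S: lon 1.1776°, lat 168.6119°.
Field: 1.1776/20 → 0 → A, 168.6119/10 → 16 → Q; chars AQ.
Square: 1.1776/2 → 0, 8.6119/1 → 8; chars 08.
Subsquare: 1.1776/0.0833333 → 14 → o, 0.6119/0.0416667 → 14 → o; chars oo.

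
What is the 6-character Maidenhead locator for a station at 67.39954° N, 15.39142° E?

Offset from 180°W / 90°S: lon 195.3914°, lat 157.3995°.
Field: 195.3914/20 → 9 → J, 157.3995/10 → 15 → P; chars JP.
Square: 15.3914/2 → 7, 7.3995/1 → 7; chars 77.
Subsquare: 1.3914/0.0833333 → 16 → q, 0.3995/0.0416667 → 9 → j; chars qj.

JP77qj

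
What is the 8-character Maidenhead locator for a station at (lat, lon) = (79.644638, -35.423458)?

HQ29gp94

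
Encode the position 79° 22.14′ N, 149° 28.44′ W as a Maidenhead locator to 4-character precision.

Shift to the Maidenhead origin (180°W, 90°S): lon 30.53, lat 169.37.
Field: 30.53/20 → 1 → B, 169.37/10 → 16 → Q; chars BQ.
Square: 10.53/2 → 5, 9.37/1 → 9; chars 59.

BQ59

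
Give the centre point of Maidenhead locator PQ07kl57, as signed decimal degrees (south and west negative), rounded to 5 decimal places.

77.48958, 120.87917

Field P=15, Q=16: +15·20° lon, +16·10° lat → SW at lon 120°, lat 70°.
Square 0, 7: +0·2° lon, +7·1° lat → SW at lon 120°, lat 77°.
Subsquare k=10, l=11: +10·0.0833333° lon, +11·0.0416667° lat → SW at lon 120.833°, lat 77.4583°.
Extended square 5, 7: +5·0.00833333° lon, +7·0.00416667° lat → SW at lon 120.875°, lat 77.4875°.
Cell spans 0.00833333° lon × 0.00416667° lat. Centre is SW corner plus half of each.
latitude 77.48958, longitude 120.87917.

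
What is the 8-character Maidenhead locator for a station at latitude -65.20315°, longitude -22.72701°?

HC84pt21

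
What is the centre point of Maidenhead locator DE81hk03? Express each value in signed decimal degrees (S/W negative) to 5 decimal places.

-48.56875, -103.41250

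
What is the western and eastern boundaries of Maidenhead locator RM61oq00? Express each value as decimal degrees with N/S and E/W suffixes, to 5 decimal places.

173.16667° E, 173.17500° E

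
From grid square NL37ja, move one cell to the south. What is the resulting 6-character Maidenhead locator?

Latitude subsquare a = 0; −1 → -1, wraps to 23 = x, carry into square.
Latitude square 7; −1 → 6.
The longitude characters are unchanged.

NL36jx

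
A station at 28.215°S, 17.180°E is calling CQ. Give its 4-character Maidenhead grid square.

JG81

Add 180° to longitude and 90° to latitude: 197.18, 61.78.
Field (20°×10°, letters A–R): lon ⌊197.18/20⌋ = 9 → J; lat ⌊61.78/10⌋ = 6 → G.
Square (2°×1°, digits 0–9): lon ⌊17.18/2⌋ = 8; lat ⌊1.78/1⌋ = 1.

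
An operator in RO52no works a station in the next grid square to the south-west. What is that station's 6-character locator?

RO52mn

Longitude subsquare n = 13; −1 → 12 = m.
Latitude subsquare o = 14; −1 → 13 = n.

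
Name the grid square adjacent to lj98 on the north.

LJ99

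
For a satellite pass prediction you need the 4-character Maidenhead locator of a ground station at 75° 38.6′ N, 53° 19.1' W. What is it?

GQ35

Shift to the Maidenhead origin (180°W, 90°S): lon 126.68, lat 165.64.
Field: lon ⌊126.68/20⌋ = 6 → G; lat ⌊165.64/10⌋ = 16 → Q.
Square: lon ⌊6.68/2⌋ = 3; lat ⌊5.64/1⌋ = 5.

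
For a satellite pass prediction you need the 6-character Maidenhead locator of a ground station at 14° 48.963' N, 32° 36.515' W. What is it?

HK34qt

Add 180° to longitude and 90° to latitude: 147.3914, 104.8161.
Field (20°×10°, letters A–R): lon ⌊147.3914/20⌋ = 7 → H; lat ⌊104.8161/10⌋ = 10 → K.
Square (2°×1°, digits 0–9): lon ⌊7.3914/2⌋ = 3; lat ⌊4.8161/1⌋ = 4.
Subsquare (5′×2.5′, letters a–x): lon ⌊1.3914/0.0833333⌋ = 16 → q; lat ⌊0.8161/0.0416667⌋ = 19 → t.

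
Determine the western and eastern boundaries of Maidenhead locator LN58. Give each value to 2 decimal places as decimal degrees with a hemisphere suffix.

50.00° E, 52.00° E

Field L=11, N=13: +11·20° lon, +13·10° lat → SW at lon 40°, lat 40°.
Square 5, 8: +5·2° lon, +8·1° lat → SW at lon 50°, lat 48°.
Cell spans 2° lon × 1° lat.
west 50.00° E, east 52.00° E.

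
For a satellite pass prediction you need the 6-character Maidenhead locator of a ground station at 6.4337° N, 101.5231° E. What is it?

OJ06sk

Shift to the Maidenhead origin (180°W, 90°S): lon 281.5231, lat 96.4337.
Field: lon ⌊281.5231/20⌋ = 14 → O; lat ⌊96.4337/10⌋ = 9 → J.
Square: lon ⌊1.5231/2⌋ = 0; lat ⌊6.4337/1⌋ = 6.
Subsquare: lon ⌊1.5231/0.0833333⌋ = 18 → s; lat ⌊0.4337/0.0416667⌋ = 10 → k.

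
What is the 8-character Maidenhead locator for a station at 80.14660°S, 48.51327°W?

Add 180° to longitude and 90° to latitude: 131.48673, 9.85340.
Field: lon ⌊131.48673/20⌋ = 6 → G; lat ⌊9.85340/10⌋ = 0 → A.
Square: lon ⌊11.48673/2⌋ = 5; lat ⌊9.85340/1⌋ = 9.
Subsquare: lon ⌊1.48673/0.0833333⌋ = 17 → r; lat ⌊0.85340/0.0416667⌋ = 20 → u.
Extended square: lon ⌊0.07006/0.00833333⌋ = 8; lat ⌊0.02007/0.00416667⌋ = 4.

GA59ru84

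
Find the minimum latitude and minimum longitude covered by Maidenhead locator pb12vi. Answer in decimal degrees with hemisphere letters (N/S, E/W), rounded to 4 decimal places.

77.6667° S, 123.7500° E

Field P=15, B=1: +15·20° lon, +1·10° lat → SW at lon 120°, lat -80°.
Square 1, 2: +1·2° lon, +2·1° lat → SW at lon 122°, lat -78°.
Subsquare v=21, i=8: +21·0.0833333° lon, +8·0.0416667° lat → SW at lon 123.75°, lat -77.6667°.
latitude 77.6667° S, longitude 123.7500° E.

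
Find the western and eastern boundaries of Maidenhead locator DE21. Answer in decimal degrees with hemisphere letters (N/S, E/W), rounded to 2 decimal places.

116.00° W, 114.00° W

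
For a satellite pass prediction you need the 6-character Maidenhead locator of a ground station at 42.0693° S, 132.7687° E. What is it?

Add 180° to longitude and 90° to latitude: 312.7687, 47.9307.
Field (20°×10°, letters A–R): lon ⌊312.7687/20⌋ = 15 → P; lat ⌊47.9307/10⌋ = 4 → E.
Square (2°×1°, digits 0–9): lon ⌊12.7687/2⌋ = 6; lat ⌊7.9307/1⌋ = 7.
Subsquare (5′×2.5′, letters a–x): lon ⌊0.7687/0.0833333⌋ = 9 → j; lat ⌊0.9307/0.0416667⌋ = 22 → w.

PE67jw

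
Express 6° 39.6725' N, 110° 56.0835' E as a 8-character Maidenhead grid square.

OJ56lp28

Add 180° to longitude and 90° to latitude: 290.93473, 96.66121.
Field: lon ⌊290.93473/20⌋ = 14 → O; lat ⌊96.66121/10⌋ = 9 → J.
Square: lon ⌊10.93473/2⌋ = 5; lat ⌊6.66121/1⌋ = 6.
Subsquare: lon ⌊0.93473/0.0833333⌋ = 11 → l; lat ⌊0.66121/0.0416667⌋ = 15 → p.
Extended square: lon ⌊0.01806/0.00833333⌋ = 2; lat ⌊0.03621/0.00416667⌋ = 8.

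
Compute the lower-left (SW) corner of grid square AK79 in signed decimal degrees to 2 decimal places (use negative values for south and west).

19.00, -166.00

Field A=0, K=10: +0·20° lon, +10·10° lat → SW at lon -180°, lat 10°.
Square 7, 9: +7·2° lon, +9·1° lat → SW at lon -166°, lat 19°.
latitude 19.00, longitude -166.00.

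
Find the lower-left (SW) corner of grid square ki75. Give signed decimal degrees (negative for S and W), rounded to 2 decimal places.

Field K=10, I=8: +10·20° lon, +8·10° lat → SW at lon 20°, lat -10°.
Square 7, 5: +7·2° lon, +5·1° lat → SW at lon 34°, lat -5°.
latitude -5.00, longitude 34.00.

-5.00, 34.00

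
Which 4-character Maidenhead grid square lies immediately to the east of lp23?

Longitude square 2; +1 → 3.
The latitude characters are unchanged.

LP33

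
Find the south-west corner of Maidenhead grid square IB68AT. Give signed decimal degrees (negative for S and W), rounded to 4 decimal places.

-71.2083, -8.0000

Field I=8, B=1: +8·20° lon, +1·10° lat → SW at lon -20°, lat -80°.
Square 6, 8: +6·2° lon, +8·1° lat → SW at lon -8°, lat -72°.
Subsquare a=0, t=19: +0·0.0833333° lon, +19·0.0416667° lat → SW at lon -8°, lat -71.2083°.
latitude -71.2083, longitude -8.0000.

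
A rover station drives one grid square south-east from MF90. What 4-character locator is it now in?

NE09

Longitude square 9; +1 → 10, wraps to 0, carry into field.
Longitude field M = 12; +1 → 13 = N.
Latitude square 0; −1 → -1, wraps to 9, carry into field.
Latitude field F = 5; −1 → 4 = E.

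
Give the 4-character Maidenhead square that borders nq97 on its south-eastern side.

Longitude square 9; +1 → 10, wraps to 0, carry into field.
Longitude field N = 13; +1 → 14 = O.
Latitude square 7; −1 → 6.

OQ06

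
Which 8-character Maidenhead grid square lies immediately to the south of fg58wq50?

Latitude extended square 0; −1 → -1, wraps to 9, carry into subsquare.
Latitude subsquare q = 16; −1 → 15 = p.
The longitude characters are unchanged.

FG58wp59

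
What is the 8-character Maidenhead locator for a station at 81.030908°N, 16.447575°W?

Offset from 180°W / 90°S: lon 163.55242°, lat 171.03091°.
Field: 163.55242/20 → 8 → I, 171.03091/10 → 17 → R; chars IR.
Square: 3.55242/2 → 1, 1.03091/1 → 1; chars 11.
Subsquare: 1.55242/0.0833333 → 18 → s, 0.03091/0.0416667 → 0 → a; chars sa.
Extended square: 0.05242/0.00833333 → 6, 0.03091/0.00416667 → 7; chars 67.

IR11sa67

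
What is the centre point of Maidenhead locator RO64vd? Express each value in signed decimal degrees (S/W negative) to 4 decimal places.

Field R=17, O=14: +17·20° lon, +14·10° lat → SW at lon 160°, lat 50°.
Square 6, 4: +6·2° lon, +4·1° lat → SW at lon 172°, lat 54°.
Subsquare v=21, d=3: +21·0.0833333° lon, +3·0.0416667° lat → SW at lon 173.75°, lat 54.125°.
Cell spans 0.0833333° lon × 0.0416667° lat. Centre is SW corner plus half of each.
latitude 54.1458, longitude 173.7917.

54.1458, 173.7917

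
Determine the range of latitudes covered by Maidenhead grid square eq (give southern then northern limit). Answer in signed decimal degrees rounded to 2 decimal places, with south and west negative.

Field E=4, Q=16: +4·20° lon, +16·10° lat → SW at lon -100°, lat 70°.
Cell spans 20° lon × 10° lat.
south 70.00, north 80.00.

70.00, 80.00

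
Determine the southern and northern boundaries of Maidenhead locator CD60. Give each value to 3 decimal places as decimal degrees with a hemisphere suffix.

60.000° S, 59.000° S

Field C=2, D=3: +2·20° lon, +3·10° lat → SW at lon -140°, lat -60°.
Square 6, 0: +6·2° lon, +0·1° lat → SW at lon -128°, lat -60°.
Cell spans 2° lon × 1° lat.
south 60.000° S, north 59.000° S.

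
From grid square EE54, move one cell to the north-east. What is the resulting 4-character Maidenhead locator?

EE65

Longitude square 5; +1 → 6.
Latitude square 4; +1 → 5.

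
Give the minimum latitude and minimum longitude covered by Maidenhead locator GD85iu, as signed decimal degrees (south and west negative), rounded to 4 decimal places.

-54.1667, -43.3333

Field G=6, D=3: +6·20° lon, +3·10° lat → SW at lon -60°, lat -60°.
Square 8, 5: +8·2° lon, +5·1° lat → SW at lon -44°, lat -55°.
Subsquare i=8, u=20: +8·0.0833333° lon, +20·0.0416667° lat → SW at lon -43.3333°, lat -54.1667°.
latitude -54.1667, longitude -43.3333.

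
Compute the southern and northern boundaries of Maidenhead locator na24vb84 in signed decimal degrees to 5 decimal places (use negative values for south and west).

Field N=13, A=0: +13·20° lon, +0·10° lat → SW at lon 80°, lat -90°.
Square 2, 4: +2·2° lon, +4·1° lat → SW at lon 84°, lat -86°.
Subsquare v=21, b=1: +21·0.0833333° lon, +1·0.0416667° lat → SW at lon 85.75°, lat -85.9583°.
Extended square 8, 4: +8·0.00833333° lon, +4·0.00416667° lat → SW at lon 85.8167°, lat -85.9417°.
Cell spans 0.00833333° lon × 0.00416667° lat.
south -85.94167, north -85.93750.

-85.94167, -85.93750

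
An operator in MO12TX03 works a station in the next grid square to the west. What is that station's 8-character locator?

MO12sx93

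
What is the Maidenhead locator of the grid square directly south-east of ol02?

Longitude square 0; +1 → 1.
Latitude square 2; −1 → 1.

OL11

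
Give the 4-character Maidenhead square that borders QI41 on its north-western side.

QI32

Longitude square 4; −1 → 3.
Latitude square 1; +1 → 2.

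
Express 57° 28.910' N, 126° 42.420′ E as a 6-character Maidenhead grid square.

PO37il

Offset from 180°W / 90°S: lon 306.7070°, lat 147.4818°.
Field: 306.7070/20 → 15 → P, 147.4818/10 → 14 → O; chars PO.
Square: 6.7070/2 → 3, 7.4818/1 → 7; chars 37.
Subsquare: 0.7070/0.0833333 → 8 → i, 0.4818/0.0416667 → 11 → l; chars il.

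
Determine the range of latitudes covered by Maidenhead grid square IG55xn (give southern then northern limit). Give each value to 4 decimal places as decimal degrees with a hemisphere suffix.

Field I=8, G=6: +8·20° lon, +6·10° lat → SW at lon -20°, lat -30°.
Square 5, 5: +5·2° lon, +5·1° lat → SW at lon -10°, lat -25°.
Subsquare x=23, n=13: +23·0.0833333° lon, +13·0.0416667° lat → SW at lon -8.08333°, lat -24.4583°.
Cell spans 0.0833333° lon × 0.0416667° lat.
south 24.4583° S, north 24.4167° S.

24.4583° S, 24.4167° S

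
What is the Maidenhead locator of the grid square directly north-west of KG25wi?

KG25vj

Longitude subsquare w = 22; −1 → 21 = v.
Latitude subsquare i = 8; +1 → 9 = j.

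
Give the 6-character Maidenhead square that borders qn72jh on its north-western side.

Longitude subsquare j = 9; −1 → 8 = i.
Latitude subsquare h = 7; +1 → 8 = i.

QN72ii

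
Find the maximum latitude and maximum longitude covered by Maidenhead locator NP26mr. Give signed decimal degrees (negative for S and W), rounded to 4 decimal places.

66.7500, 85.0833

Field N=13, P=15: +13·20° lon, +15·10° lat → SW at lon 80°, lat 60°.
Square 2, 6: +2·2° lon, +6·1° lat → SW at lon 84°, lat 66°.
Subsquare m=12, r=17: +12·0.0833333° lon, +17·0.0416667° lat → SW at lon 85°, lat 66.7083°.
Cell spans 0.0833333° lon × 0.0416667° lat. NE corner is SW corner plus one full cell.
latitude 66.7500, longitude 85.0833.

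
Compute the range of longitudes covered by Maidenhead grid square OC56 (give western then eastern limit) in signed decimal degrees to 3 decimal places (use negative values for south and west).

Field O=14, C=2: +14·20° lon, +2·10° lat → SW at lon 100°, lat -70°.
Square 5, 6: +5·2° lon, +6·1° lat → SW at lon 110°, lat -64°.
Cell spans 2° lon × 1° lat.
west 110.000, east 112.000.

110.000, 112.000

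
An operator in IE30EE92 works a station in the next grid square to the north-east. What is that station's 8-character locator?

Longitude extended square 9; +1 → 10, wraps to 0, carry into subsquare.
Longitude subsquare e = 4; +1 → 5 = f.
Latitude extended square 2; +1 → 3.

IE30fe03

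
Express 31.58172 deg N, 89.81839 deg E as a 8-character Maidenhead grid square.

Add 180° to longitude and 90° to latitude: 269.81839, 121.58172.
Field: lon ⌊269.81839/20⌋ = 13 → N; lat ⌊121.58172/10⌋ = 12 → M.
Square: lon ⌊9.81839/2⌋ = 4; lat ⌊1.58172/1⌋ = 1.
Subsquare: lon ⌊1.81839/0.0833333⌋ = 21 → v; lat ⌊0.58172/0.0416667⌋ = 13 → n.
Extended square: lon ⌊0.06839/0.00833333⌋ = 8; lat ⌊0.04005/0.00416667⌋ = 9.

NM41vn89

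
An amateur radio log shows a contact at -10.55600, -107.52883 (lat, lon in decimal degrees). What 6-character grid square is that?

Offset from 180°W / 90°S: lon 72.4712°, lat 79.4440°.
Field (20°×10°, letters A–R): lon ⌊72.4712/20⌋ = 3 → D; lat ⌊79.4440/10⌋ = 7 → H.
Square (2°×1°, digits 0–9): lon ⌊12.4712/2⌋ = 6; lat ⌊9.4440/1⌋ = 9.
Subsquare (5′×2.5′, letters a–x): lon ⌊0.4712/0.0833333⌋ = 5 → f; lat ⌊0.4440/0.0416667⌋ = 10 → k.

DH69fk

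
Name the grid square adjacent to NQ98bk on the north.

Latitude subsquare k = 10; +1 → 11 = l.
The longitude characters are unchanged.

NQ98bl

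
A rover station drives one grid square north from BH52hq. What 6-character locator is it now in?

BH52hr

Latitude subsquare q = 16; +1 → 17 = r.
The longitude characters are unchanged.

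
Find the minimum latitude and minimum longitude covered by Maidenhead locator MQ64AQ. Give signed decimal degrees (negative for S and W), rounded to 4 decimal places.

74.6667, 72.0000

Field M=12, Q=16: +12·20° lon, +16·10° lat → SW at lon 60°, lat 70°.
Square 6, 4: +6·2° lon, +4·1° lat → SW at lon 72°, lat 74°.
Subsquare a=0, q=16: +0·0.0833333° lon, +16·0.0416667° lat → SW at lon 72°, lat 74.6667°.
latitude 74.6667, longitude 72.0000.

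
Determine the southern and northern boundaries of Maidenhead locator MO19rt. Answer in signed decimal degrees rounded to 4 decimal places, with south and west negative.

Field M=12, O=14: +12·20° lon, +14·10° lat → SW at lon 60°, lat 50°.
Square 1, 9: +1·2° lon, +9·1° lat → SW at lon 62°, lat 59°.
Subsquare r=17, t=19: +17·0.0833333° lon, +19·0.0416667° lat → SW at lon 63.4167°, lat 59.7917°.
Cell spans 0.0833333° lon × 0.0416667° lat.
south 59.7917, north 59.8333.

59.7917, 59.8333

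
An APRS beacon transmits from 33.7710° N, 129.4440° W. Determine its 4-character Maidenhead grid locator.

CM53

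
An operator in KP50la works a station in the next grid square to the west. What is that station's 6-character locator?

Longitude subsquare l = 11; −1 → 10 = k.
The latitude characters are unchanged.

KP50ka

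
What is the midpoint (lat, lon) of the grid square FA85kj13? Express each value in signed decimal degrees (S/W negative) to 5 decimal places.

Field F=5, A=0: +5·20° lon, +0·10° lat → SW at lon -80°, lat -90°.
Square 8, 5: +8·2° lon, +5·1° lat → SW at lon -64°, lat -85°.
Subsquare k=10, j=9: +10·0.0833333° lon, +9·0.0416667° lat → SW at lon -63.1667°, lat -84.625°.
Extended square 1, 3: +1·0.00833333° lon, +3·0.00416667° lat → SW at lon -63.1583°, lat -84.6125°.
Cell spans 0.00833333° lon × 0.00416667° lat. Centre is SW corner plus half of each.
latitude -84.61042, longitude -63.15417.

-84.61042, -63.15417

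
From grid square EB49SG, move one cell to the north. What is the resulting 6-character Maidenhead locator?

Latitude subsquare g = 6; +1 → 7 = h.
The longitude characters are unchanged.

EB49sh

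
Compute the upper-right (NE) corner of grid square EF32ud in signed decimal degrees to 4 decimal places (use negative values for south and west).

-37.8333, -92.2500

Field E=4, F=5: +4·20° lon, +5·10° lat → SW at lon -100°, lat -40°.
Square 3, 2: +3·2° lon, +2·1° lat → SW at lon -94°, lat -38°.
Subsquare u=20, d=3: +20·0.0833333° lon, +3·0.0416667° lat → SW at lon -92.3333°, lat -37.875°.
Cell spans 0.0833333° lon × 0.0416667° lat. NE corner is SW corner plus one full cell.
latitude -37.8333, longitude -92.2500.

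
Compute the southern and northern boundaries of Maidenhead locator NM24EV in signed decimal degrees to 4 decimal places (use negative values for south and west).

34.8750, 34.9167

Field N=13, M=12: +13·20° lon, +12·10° lat → SW at lon 80°, lat 30°.
Square 2, 4: +2·2° lon, +4·1° lat → SW at lon 84°, lat 34°.
Subsquare e=4, v=21: +4·0.0833333° lon, +21·0.0416667° lat → SW at lon 84.3333°, lat 34.875°.
Cell spans 0.0833333° lon × 0.0416667° lat.
south 34.8750, north 34.9167.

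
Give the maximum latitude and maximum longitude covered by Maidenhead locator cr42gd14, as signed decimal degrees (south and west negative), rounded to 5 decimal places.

82.14583, -131.48333

Field C=2, R=17: +2·20° lon, +17·10° lat → SW at lon -140°, lat 80°.
Square 4, 2: +4·2° lon, +2·1° lat → SW at lon -132°, lat 82°.
Subsquare g=6, d=3: +6·0.0833333° lon, +3·0.0416667° lat → SW at lon -131.5°, lat 82.125°.
Extended square 1, 4: +1·0.00833333° lon, +4·0.00416667° lat → SW at lon -131.492°, lat 82.1417°.
Cell spans 0.00833333° lon × 0.00416667° lat. NE corner is SW corner plus one full cell.
latitude 82.14583, longitude -131.48333.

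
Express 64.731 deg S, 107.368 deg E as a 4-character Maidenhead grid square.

OC35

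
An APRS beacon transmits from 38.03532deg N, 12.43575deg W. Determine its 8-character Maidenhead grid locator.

Offset from 180°W / 90°S: lon 167.56425°, lat 128.03532°.
Field: lon ⌊167.56425/20⌋ = 8 → I; lat ⌊128.03532/10⌋ = 12 → M.
Square: lon ⌊7.56425/2⌋ = 3; lat ⌊8.03532/1⌋ = 8.
Subsquare: lon ⌊1.56425/0.0833333⌋ = 18 → s; lat ⌊0.03532/0.0416667⌋ = 0 → a.
Extended square: lon ⌊0.06425/0.00833333⌋ = 7; lat ⌊0.03532/0.00416667⌋ = 8.

IM38sa78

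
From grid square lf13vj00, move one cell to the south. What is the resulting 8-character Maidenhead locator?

Latitude extended square 0; −1 → -1, wraps to 9, carry into subsquare.
Latitude subsquare j = 9; −1 → 8 = i.
The longitude characters are unchanged.

LF13vi09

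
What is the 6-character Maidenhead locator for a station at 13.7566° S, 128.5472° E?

Shift to the Maidenhead origin (180°W, 90°S): lon 308.5472, lat 76.2434.
Field (20°×10°, letters A–R): 308.5472/20 → 15 → P, 76.2434/10 → 7 → H; chars PH.
Square (2°×1°, digits 0–9): 8.5472/2 → 4, 6.2434/1 → 6; chars 46.
Subsquare (5′×2.5′, letters a–x): 0.5472/0.0833333 → 6 → g, 0.2434/0.0416667 → 5 → f; chars gf.

PH46gf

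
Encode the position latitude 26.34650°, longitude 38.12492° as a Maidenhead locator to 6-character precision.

KL96bi

Shift to the Maidenhead origin (180°W, 90°S): lon 218.1249, lat 116.3465.
Field: lon ⌊218.1249/20⌋ = 10 → K; lat ⌊116.3465/10⌋ = 11 → L.
Square: lon ⌊18.1249/2⌋ = 9; lat ⌊6.3465/1⌋ = 6.
Subsquare: lon ⌊0.1249/0.0833333⌋ = 1 → b; lat ⌊0.3465/0.0416667⌋ = 8 → i.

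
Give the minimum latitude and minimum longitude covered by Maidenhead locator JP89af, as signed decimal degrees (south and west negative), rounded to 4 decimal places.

69.2083, 16.0000

Field J=9, P=15: +9·20° lon, +15·10° lat → SW at lon 0°, lat 60°.
Square 8, 9: +8·2° lon, +9·1° lat → SW at lon 16°, lat 69°.
Subsquare a=0, f=5: +0·0.0833333° lon, +5·0.0416667° lat → SW at lon 16°, lat 69.2083°.
latitude 69.2083, longitude 16.0000.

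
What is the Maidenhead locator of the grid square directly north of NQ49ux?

NR40ua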